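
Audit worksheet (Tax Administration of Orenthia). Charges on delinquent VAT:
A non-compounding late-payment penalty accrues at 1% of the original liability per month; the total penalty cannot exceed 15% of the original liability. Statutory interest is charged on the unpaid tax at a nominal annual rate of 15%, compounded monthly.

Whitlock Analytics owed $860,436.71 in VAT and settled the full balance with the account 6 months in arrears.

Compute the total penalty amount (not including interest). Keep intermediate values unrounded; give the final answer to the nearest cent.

$51,626.20

Penalty: 6 × 1% × $860,436.71 = $51,626.20… (below the 15% cap of $129,065.51…)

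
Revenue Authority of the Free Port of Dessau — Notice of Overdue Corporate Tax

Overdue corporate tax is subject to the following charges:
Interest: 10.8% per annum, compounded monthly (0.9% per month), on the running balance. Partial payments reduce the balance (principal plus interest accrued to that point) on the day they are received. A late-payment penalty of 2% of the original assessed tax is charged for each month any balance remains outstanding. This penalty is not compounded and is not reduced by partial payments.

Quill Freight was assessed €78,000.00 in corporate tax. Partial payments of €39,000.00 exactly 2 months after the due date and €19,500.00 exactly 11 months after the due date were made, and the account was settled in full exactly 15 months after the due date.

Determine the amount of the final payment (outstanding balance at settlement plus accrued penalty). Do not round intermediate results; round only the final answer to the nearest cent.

€48,590.72

Balance at month 2: €78,000.0000 × (1 + 0.009)^2 = €79,410.3180
After €39,000.00 payment: €79,410.3180 − €39,000.00 = €40,410.3180
Balance at month 11: €40,410.3180 × (1 + 0.009)^9 = €43,803.8985…
After €19,500.00 payment: €43,803.8985… − €19,500.00 = €24,303.8985…
Balance at month 15: €24,303.8985… × (1 + 0.009)^4 = €25,190.7216…
Penalty: 15 × 2% × €78,000.00 = €23,400.00
Final settlement = outstanding balance + penalty = €25,190.7216… + €23,400.00 = €48,590.72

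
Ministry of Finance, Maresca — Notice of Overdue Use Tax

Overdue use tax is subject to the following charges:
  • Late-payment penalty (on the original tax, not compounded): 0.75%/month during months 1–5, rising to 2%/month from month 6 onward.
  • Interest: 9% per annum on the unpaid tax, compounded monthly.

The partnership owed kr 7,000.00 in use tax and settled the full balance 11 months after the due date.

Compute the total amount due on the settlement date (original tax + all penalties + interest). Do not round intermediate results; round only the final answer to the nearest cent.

Penalty, months 1–5: 5 × 0.75% × kr 7,000.00 = kr 262.50
Penalty, months 6–11: 6 × 2% × kr 7,000.00 = kr 840.00
Interest (9%/yr ÷ 12 = 0.75%/month): kr 7,000.00 × ((1 + 0.0075)^11 − 1) = kr 599.6509…
Total = kr 7,000.00 + kr 1,102.5000 + kr 599.6509… = kr 8,702.15

kr 8,702.15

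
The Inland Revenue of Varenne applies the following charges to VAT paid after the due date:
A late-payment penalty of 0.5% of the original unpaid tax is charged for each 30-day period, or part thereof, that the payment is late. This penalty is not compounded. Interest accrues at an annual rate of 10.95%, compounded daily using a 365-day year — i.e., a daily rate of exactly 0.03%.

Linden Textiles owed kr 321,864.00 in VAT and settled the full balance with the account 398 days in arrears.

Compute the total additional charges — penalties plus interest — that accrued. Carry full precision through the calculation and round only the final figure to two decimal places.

Penalty periods: ⌈398/30⌉ = 14; penalty = 14 × 0.5% × kr 321,864.00 = kr 22,530.48
Interest: kr 321,864.00 × ((1 + 0.0003)^398 − 1) = kr 321,864.00 × 0.12680038… = kr 40,812.4773…
Penalties + interest = kr 22,530.4800 + kr 40,812.4773… = kr 63,342.96

kr 63,342.96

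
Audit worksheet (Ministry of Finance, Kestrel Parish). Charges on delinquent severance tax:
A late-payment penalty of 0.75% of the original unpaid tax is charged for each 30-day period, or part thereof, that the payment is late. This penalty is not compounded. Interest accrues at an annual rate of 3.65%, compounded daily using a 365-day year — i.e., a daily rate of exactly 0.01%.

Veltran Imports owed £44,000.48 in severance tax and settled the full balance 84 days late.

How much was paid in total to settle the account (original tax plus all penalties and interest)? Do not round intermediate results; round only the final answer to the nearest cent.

£45,361.63

Penalty periods: ⌈84/30⌉ = 3; penalty = 3 × 0.75% × £44,000.48 = £990.01…
Interest: £44,000.48 × ((1 + 0.0001)^84 − 1) = £44,000.48 × 0.00843496… = £371.1421…
Total = £44,000.48 + £990.0108 + £371.1421… = £45,361.63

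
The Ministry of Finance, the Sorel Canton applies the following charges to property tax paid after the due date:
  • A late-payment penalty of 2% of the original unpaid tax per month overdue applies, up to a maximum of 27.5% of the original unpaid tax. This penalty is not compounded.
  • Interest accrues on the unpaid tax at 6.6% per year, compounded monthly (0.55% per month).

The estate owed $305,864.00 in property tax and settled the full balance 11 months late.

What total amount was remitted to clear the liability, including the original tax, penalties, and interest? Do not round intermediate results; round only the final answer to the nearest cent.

Penalty: 11 × 2% × $305,864.00 = $67,290.08 (below the 27.5% cap of $84,112.60)
Interest: $305,864.00 × ((1 + 0.0055)^11 − 1) = $305,864.00 × 0.0621915… = $19,022.1428…
Total = $305,864.00 + $67,290.0800 + $19,022.1428… = $392,176.22

$392,176.22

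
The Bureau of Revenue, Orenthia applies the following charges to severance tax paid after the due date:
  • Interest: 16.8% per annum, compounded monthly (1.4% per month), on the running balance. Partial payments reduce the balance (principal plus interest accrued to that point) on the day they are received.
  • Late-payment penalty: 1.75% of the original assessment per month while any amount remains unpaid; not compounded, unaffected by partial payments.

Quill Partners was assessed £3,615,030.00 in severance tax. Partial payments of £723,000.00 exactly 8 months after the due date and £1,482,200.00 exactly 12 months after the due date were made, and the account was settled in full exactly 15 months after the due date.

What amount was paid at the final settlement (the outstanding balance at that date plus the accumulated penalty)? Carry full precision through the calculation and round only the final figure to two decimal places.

£3,060,009.69

Balance at month 8: £3,615,030.0000 × (1 + 0.014)^8 = £4,040,317.9755…
After £723,000.00 payment: £4,040,317.9755… − £723,000.00 = £3,317,317.9755…
Balance at month 12: £3,317,317.9755… × (1 + 0.014)^4 = £3,507,025.4864…
After £1,482,200.00 payment: £3,507,025.4864… − £1,482,200.00 = £2,024,825.4864…
Balance at month 15: £2,024,825.4864… × (1 + 0.014)^3 = £2,111,064.3103…
Penalty: 15 × 1.75% × £3,615,030.00 = £948,945.38…
Final settlement = outstanding balance + penalty = £2,111,064.3103… + £948,945.38… = £3,060,009.69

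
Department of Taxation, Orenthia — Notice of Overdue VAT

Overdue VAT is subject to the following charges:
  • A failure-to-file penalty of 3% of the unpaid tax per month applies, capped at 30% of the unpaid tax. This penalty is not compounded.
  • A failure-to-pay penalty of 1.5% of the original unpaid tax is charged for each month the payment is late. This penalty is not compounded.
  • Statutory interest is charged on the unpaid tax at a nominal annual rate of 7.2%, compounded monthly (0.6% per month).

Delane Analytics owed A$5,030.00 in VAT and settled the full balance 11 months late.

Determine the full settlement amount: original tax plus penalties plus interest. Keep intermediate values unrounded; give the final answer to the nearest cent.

A$7,711.07

Failure-to-file: 11 × 3% × A$5,030.00 = A$1,659.90, capped at 30% × A$5,030.00 = A$1,509.00
Failure-to-pay penalty = 1.5% × A$5,030.00 × 11 mo = A$829.95
Interest: A$5,030.00 × ((1 + 0.006)^11 − 1) = A$5,030.00 × 0.0680161… = A$342.1208…
Total = A$5,030.00 + A$2,338.9500 + A$342.1208… = A$7,711.07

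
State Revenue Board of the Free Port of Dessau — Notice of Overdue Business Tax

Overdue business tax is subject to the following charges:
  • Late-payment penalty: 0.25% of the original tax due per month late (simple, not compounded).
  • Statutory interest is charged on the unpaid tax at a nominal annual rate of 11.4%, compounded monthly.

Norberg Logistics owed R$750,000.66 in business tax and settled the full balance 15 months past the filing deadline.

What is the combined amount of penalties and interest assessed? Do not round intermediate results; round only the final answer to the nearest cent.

Late-payment penalty: 15 × 0.25% × R$750,000.66 = R$28,125.02…
Interest (11.4%/yr ÷ 12 = 0.95%/month): R$750,000.66 × ((1 + 0.0095)^15 − 1) = R$114,283.3829…
Penalties + interest = R$28,125.0248… + R$114,283.3829… = R$142,408.41

R$142,408.41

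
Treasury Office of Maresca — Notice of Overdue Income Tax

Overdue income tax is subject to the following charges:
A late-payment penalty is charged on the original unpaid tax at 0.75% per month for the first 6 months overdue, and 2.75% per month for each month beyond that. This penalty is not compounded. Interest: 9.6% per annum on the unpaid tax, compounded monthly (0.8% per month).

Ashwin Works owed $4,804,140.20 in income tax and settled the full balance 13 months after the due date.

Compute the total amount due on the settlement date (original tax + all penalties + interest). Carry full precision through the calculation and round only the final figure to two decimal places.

Penalty, months 1–6: 6 × 0.75% × $4,804,140.20 = $216,186.31…
Penalty, months 7–13: 7 × 2.75% × $4,804,140.20 = $924,796.99…
Interest: $4,804,140.20 × ((1 + 0.008)^13 − 1) = $4,804,140.20 × 0.1091414… = $524,330.6029…
Total = $4,804,140.20 + $1,140,983.2975 + $524,330.6029… = $6,469,454.10

$6,469,454.10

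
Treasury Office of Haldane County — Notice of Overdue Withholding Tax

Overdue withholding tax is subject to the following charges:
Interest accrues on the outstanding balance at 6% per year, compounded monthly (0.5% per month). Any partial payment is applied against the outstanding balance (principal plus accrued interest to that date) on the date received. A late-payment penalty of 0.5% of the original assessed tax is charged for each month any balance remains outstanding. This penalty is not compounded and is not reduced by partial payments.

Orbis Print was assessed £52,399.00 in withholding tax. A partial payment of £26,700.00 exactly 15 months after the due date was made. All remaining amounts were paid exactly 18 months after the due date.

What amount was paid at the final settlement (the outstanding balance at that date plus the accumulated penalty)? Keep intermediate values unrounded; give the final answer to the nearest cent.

£34,934.19

Balance at month 15: £52,399.0000 × (1 + 0.005)^15 = £56,469.4978…
After £26,700.00 payment: £56,469.4978… − £26,700.00 = £29,769.4978…
Balance at month 18: £29,769.4978… × (1 + 0.005)^3 = £30,218.2767…
Penalty: 18 × 0.5% × £52,399.00 = £4,715.91
Final settlement = outstanding balance + penalty = £30,218.2767… + £4,715.91 = £34,934.19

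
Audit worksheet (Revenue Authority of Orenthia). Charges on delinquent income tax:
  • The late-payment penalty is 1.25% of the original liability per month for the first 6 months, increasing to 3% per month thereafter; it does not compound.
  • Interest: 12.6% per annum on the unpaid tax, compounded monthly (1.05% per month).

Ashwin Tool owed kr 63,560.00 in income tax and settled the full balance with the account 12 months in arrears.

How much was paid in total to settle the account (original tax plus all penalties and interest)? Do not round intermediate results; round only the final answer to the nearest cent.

kr 88,255.43

Penalty, months 1–6: 6 × 1.25% × kr 63,560.00 = kr 4,767.00
Penalty, months 7–12: 6 × 3% × kr 63,560.00 = kr 11,440.80
Interest: kr 63,560.00 × ((1 + 0.0105)^12 − 1) = kr 63,560.00 × 0.1335373… = kr 8,487.6306…
Total = kr 63,560.00 + kr 16,207.8000 + kr 8,487.6306… = kr 88,255.43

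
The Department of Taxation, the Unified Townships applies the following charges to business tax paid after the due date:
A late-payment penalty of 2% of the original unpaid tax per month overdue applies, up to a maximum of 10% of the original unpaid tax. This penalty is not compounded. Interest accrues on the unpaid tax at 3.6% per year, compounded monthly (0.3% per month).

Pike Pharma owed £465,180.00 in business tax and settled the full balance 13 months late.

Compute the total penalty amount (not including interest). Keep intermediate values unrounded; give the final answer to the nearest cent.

£46,518.00

Penalty (uncapped): 13 × 2% × £465,180.00 = £120,946.80; cap = 10% × £465,180.00 = £46,518.00 → penalty = £46,518.00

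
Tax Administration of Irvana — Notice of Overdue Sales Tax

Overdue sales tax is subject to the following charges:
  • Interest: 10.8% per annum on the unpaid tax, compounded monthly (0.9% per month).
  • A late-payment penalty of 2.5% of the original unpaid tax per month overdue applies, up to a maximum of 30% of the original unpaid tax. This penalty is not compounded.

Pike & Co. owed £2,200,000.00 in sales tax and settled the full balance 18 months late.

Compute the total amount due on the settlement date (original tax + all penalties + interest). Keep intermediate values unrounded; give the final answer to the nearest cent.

£3,245,018.60

Penalty (uncapped): 18 × 2.5% × £2,200,000.00 = £990,000.00; cap = 30% × £2,200,000.00 = £660,000.00 → penalty = £660,000.00
Interest: £2,200,000.00 × ((1 + 0.009)^18 − 1) = £2,200,000.00 × 0.1750085… = £385,018.6045…
Total = £2,200,000.00 + £660,000.0000 + £385,018.6045… = £3,245,018.60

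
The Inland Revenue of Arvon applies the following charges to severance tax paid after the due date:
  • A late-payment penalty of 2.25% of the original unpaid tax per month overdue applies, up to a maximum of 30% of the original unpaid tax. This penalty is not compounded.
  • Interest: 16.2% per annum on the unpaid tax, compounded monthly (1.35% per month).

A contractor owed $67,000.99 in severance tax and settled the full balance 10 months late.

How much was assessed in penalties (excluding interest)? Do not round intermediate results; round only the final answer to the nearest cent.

$15,075.22

Penalty: 10 × 2.25% × $67,000.99 = $15,075.22… (below the 30% cap of $20,100.30…)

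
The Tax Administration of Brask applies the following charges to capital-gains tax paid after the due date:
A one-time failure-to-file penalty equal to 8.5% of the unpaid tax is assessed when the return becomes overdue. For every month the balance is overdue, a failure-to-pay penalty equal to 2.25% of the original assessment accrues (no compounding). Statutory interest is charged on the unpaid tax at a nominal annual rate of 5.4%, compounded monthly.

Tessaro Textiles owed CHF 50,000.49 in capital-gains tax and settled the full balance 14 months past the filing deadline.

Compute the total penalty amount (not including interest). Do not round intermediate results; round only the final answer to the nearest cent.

Failure-to-file penalty: 8.5% × CHF 50,000.49 = CHF 4,250.04…
Failure-to-pay penalty = 2.25% × CHF 50,000.49 × 14 mo = CHF 15,750.15…
Total penalty = CHF 4,250.04… + CHF 15,750.15… = CHF 20,000.20

CHF 20,000.20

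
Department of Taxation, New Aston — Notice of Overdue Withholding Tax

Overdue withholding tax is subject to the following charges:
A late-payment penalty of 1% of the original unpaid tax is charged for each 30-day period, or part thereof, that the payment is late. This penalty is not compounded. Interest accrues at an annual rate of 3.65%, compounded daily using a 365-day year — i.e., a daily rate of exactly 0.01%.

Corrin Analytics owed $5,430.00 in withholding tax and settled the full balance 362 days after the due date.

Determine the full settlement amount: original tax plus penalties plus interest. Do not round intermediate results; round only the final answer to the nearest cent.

Penalty periods: ⌈362/30⌉ = 13; penalty = 13 × 1% × $5,430.00 = $705.90
Interest: $5,430.00 × ((1 + 0.0001)^362 − 1) = $5,430.00 × 0.03686132… = $200.1570…
Total = $5,430.00 + $705.9000 + $200.1570… = $6,336.06

$6,336.06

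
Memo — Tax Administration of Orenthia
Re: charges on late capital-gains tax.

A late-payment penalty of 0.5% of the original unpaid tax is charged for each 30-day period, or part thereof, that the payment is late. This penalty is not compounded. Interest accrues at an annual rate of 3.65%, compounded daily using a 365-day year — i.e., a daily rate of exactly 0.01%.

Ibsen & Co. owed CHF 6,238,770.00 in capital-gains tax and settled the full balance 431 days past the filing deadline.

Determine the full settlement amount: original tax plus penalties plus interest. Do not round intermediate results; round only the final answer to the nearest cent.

Penalty periods: ⌈431/30⌉ = 15; penalty = 15 × 0.5% × CHF 6,238,770.00 = CHF 467,907.75
Interest: CHF 6,238,770.00 × ((1 + 0.0001)^431 − 1) = CHF 6,238,770.00 × 0.04404004… = CHF 274,755.7059…
Total = CHF 6,238,770.00 + CHF 467,907.7500 + CHF 274,755.7059… = CHF 6,981,433.46

CHF 6,981,433.46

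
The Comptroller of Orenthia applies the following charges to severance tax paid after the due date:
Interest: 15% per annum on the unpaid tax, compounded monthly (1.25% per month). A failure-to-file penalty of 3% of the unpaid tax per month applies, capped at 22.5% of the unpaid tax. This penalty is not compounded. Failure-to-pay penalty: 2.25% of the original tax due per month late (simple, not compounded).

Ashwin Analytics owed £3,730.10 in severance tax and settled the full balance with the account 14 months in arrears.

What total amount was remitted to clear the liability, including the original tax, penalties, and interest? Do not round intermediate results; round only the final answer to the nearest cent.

Failure-to-file: 14 × 3% × £3,730.10 = £1,566.64…, capped at 22.5% × £3,730.10 = £839.27…
Failure-to-pay penalty: 14 × 2.25% × £3,730.10 = £1,174.98…
Interest: £3,730.10 × ((1 + 0.0125)^14 − 1) = £3,730.10 × 0.1899547… = £708.5502…
Total = £3,730.10 + £2,014.2540 + £708.5502… = £6,452.90

£6,452.90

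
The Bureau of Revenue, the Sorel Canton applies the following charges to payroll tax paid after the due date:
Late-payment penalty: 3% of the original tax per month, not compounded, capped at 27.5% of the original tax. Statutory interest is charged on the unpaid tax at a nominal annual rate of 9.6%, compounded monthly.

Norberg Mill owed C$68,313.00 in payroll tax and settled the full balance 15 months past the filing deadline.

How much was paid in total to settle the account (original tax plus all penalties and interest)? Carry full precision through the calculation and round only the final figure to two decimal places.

Penalty (uncapped): 15 × 3% × C$68,313.00 = C$30,740.85; cap = 27.5% × C$68,313.00 = C$18,786.08… → penalty = C$18,786.08…
Interest (9.6%/yr ÷ 12 = 0.8%/month): C$68,313.00 × ((1 + 0.008)^15 − 1) = C$8,672.9263…
Total = C$68,313.00 + C$18,786.0750 + C$8,672.9263… = C$95,772.00

C$95,772.00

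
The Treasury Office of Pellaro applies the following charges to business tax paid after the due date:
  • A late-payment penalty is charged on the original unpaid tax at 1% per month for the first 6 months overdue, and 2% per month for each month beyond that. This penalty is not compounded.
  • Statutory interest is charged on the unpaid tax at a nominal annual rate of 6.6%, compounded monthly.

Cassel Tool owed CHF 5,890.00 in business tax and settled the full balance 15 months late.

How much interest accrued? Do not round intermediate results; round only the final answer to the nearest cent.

CHF 505.09

Interest (6.6%/yr ÷ 12 = 0.55%/month): CHF 5,890.00 × ((1 + 0.0055)^15 − 1) = CHF 505.0864…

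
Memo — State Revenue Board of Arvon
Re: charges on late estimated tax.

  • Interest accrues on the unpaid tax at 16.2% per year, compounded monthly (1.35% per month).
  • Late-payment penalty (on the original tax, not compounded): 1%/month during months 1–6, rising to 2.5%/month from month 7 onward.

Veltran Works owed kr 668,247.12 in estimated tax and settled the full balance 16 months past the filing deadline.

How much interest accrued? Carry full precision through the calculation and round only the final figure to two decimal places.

Interest: kr 668,247.12 × ((1 + 0.0135)^16 − 1) = kr 668,247.12 × 0.2393103… = kr 159,918.3984…

kr 159,918.40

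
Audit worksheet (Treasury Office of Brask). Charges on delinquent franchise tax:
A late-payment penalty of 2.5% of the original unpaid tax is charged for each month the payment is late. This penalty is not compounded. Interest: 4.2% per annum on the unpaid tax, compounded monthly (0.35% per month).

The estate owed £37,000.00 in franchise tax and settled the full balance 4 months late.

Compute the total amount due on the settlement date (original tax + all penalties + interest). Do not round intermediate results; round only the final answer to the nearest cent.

£41,220.73

Late-payment penalty = 2.5% × £37,000.00 × 4 mo = £3,700.00
Interest: £37,000.00 × ((1 + 0.0035)^4 − 1) = £37,000.00 × 0.0140737… = £520.7259…
Total = £37,000.00 + £3,700.0000 + £520.7259… = £41,220.73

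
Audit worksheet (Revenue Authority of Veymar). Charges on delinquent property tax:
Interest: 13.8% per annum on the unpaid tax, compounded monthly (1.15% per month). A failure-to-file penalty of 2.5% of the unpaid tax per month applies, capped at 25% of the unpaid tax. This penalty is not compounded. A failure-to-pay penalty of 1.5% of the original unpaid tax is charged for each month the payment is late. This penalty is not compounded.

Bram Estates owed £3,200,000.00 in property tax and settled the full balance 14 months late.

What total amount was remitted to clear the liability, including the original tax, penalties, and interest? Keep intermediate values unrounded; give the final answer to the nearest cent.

Failure-to-file: 14 × 2.5% × £3,200,000.00 = £1,120,000.00, capped at 25% × £3,200,000.00 = £800,000.00
Failure-to-pay penalty: 14 × 1.5% × £3,200,000.00 = £672,000.00
Interest: £3,200,000.00 × ((1 + 0.0115)^14 − 1) = £3,200,000.00 × 0.1736063… = £555,540.0504…
Total = £3,200,000.00 + £1,472,000.0000 + £555,540.0504… = £5,227,540.05

£5,227,540.05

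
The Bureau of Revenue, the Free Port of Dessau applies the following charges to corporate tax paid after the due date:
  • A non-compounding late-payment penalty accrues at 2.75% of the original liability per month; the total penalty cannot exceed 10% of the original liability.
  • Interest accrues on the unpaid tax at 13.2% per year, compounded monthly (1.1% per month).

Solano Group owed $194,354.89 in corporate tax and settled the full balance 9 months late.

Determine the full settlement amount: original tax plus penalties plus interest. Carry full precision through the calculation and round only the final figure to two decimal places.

Penalty (uncapped): 9 × 2.75% × $194,354.89 = $48,102.84…; cap = 10% × $194,354.89 = $19,435.49… → penalty = $19,435.49…
Interest: $194,354.89 × ((1 + 0.011)^9 − 1) = $194,354.89 × 0.1034697… = $20,109.8362…
Total = $194,354.89 + $19,435.4890 + $20,109.8362… = $233,900.22

$233,900.22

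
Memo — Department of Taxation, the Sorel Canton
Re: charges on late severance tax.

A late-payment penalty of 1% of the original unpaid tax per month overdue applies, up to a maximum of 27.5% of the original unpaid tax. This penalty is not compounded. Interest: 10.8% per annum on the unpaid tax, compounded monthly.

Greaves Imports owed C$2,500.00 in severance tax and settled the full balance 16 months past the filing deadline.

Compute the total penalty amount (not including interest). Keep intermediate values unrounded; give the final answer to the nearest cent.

C$400.00

Penalty: 16 × 1% × C$2,500.00 = C$400.00 (below the 27.5% cap of C$687.50)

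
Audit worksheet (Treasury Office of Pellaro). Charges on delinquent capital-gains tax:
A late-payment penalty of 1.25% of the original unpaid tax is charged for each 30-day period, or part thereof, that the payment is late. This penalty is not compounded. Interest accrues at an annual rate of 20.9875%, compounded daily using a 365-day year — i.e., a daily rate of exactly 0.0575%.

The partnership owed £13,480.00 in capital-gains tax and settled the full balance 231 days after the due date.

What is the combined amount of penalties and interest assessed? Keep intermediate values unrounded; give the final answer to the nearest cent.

Penalty periods: ⌈231/30⌉ = 8; penalty = 8 × 1.25% × £13,480.00 = £1,348.00
Interest: £13,480.00 × ((1 + 0.000575)^231 − 1) = £13,480.00 × 0.14200653… = £1,914.2480…
Penalties + interest = £1,348.0000 + £1,914.2480… = £3,262.25

£3,262.25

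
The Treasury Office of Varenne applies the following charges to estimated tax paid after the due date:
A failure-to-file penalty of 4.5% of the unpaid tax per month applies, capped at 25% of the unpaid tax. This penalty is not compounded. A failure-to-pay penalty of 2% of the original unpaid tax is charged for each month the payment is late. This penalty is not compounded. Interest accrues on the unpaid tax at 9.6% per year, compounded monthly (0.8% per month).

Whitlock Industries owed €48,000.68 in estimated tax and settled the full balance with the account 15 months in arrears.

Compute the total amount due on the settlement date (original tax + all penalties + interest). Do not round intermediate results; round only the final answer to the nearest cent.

€80,495.16

Failure-to-file: 15 × 4.5% × €48,000.68 = €32,400.46…, capped at 25% × €48,000.68 = €12,000.17
Failure-to-pay penalty = 2% × €48,000.68 × 15 mo = €14,400.20…
Interest: €48,000.68 × ((1 + 0.008)^15 − 1) = €48,000.68 × 0.1269587… = €6,094.1016…
Total = €48,000.68 + €26,400.3740 + €6,094.1016… = €80,495.16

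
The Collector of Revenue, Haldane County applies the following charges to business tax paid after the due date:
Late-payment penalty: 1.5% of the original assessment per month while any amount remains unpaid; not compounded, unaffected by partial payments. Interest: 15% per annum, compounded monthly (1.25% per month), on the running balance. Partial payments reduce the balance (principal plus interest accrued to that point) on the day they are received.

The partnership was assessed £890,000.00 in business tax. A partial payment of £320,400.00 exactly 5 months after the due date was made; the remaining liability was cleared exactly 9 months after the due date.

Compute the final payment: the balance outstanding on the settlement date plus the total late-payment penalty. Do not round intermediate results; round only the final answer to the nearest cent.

Balance at month 5: £890,000.0000 × (1 + 0.0125)^5 = £947,033.1167…
After £320,400.00 payment: £947,033.1167… − £320,400.00 = £626,633.1167…
Balance at month 9: £626,633.1167… × (1 + 0.0125)^4 = £658,557.1520…
Penalty: 9 × 1.5% × £890,000.00 = £120,150.00
Final settlement = outstanding balance + penalty = £658,557.1520… + £120,150.00 = £778,707.15

£778,707.15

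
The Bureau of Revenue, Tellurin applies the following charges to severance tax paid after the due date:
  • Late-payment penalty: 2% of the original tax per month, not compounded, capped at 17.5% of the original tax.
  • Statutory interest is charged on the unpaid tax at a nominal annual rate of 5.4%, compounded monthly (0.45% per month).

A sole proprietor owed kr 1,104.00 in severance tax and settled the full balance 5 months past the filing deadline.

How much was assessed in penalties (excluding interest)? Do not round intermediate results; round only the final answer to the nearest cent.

Penalty: 5 × 2% × kr 1,104.00 = kr 110.40 (below the 17.5% cap of kr 193.20)

kr 110.40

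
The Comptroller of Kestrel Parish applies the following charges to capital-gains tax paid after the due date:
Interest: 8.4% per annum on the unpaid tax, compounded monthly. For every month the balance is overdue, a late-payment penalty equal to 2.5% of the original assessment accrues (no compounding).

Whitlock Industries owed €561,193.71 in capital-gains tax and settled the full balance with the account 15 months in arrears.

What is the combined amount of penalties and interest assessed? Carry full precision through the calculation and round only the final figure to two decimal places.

€272,349.77

Late-payment penalty: 15 × 2.5% × €561,193.71 = €210,447.64…
Interest (8.4%/yr ÷ 12 = 0.7%/month): €561,193.71 × ((1 + 0.007)^15 − 1) = €61,902.1318…
Penalties + interest = €210,447.6413… + €61,902.1318… = €272,349.77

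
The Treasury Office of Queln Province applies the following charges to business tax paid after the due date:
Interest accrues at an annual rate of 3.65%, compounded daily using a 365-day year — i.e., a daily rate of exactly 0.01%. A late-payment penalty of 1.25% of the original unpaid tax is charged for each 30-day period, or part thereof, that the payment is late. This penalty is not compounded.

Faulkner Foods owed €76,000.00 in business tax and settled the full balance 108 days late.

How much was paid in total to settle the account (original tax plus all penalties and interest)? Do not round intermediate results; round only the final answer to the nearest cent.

Penalty periods: ⌈108/30⌉ = 4; penalty = 4 × 1.25% × €76,000.00 = €3,800.00
Interest: €76,000.00 × ((1 + 0.0001)^108 − 1) = €76,000.00 × 0.01085798… = €825.2068…
Total = €76,000.00 + €3,800.0000 + €825.2068… = €80,625.21

€80,625.21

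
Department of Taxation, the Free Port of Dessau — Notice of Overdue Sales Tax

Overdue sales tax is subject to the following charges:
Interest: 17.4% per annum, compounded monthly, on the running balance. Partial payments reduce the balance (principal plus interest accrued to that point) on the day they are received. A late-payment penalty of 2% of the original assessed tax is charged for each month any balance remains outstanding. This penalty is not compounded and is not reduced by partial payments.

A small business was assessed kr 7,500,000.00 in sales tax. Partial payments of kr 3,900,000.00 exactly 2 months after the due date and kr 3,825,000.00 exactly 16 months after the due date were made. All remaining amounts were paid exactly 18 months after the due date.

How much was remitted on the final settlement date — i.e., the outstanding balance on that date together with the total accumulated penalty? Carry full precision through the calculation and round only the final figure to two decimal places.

Monthly rate = 17.4% ÷ 12 = 1.45%
Balance at month 2: kr 7,500,000.0000 × (1 + 0.0145)^2 = kr 7,719,076.8750
After kr 3,900,000.00 payment: kr 7,719,076.8750 − kr 3,900,000.00 = kr 3,819,076.8750
Balance at month 16: kr 3,819,076.8750 × (1 + 0.0145)^14 = kr 4,671,830.9519…
After kr 3,825,000.00 payment: kr 4,671,830.9519… − kr 3,825,000.00 = kr 846,830.9519…
Balance at month 18: kr 846,830.9519… × (1 + 0.0145)^2 = kr 871,567.0957…
Penalty: 18 × 2% × kr 7,500,000.00 = kr 2,700,000.00
Final settlement = outstanding balance + penalty = kr 871,567.0957… + kr 2,700,000.00 = kr 3,571,567.10

kr 3,571,567.10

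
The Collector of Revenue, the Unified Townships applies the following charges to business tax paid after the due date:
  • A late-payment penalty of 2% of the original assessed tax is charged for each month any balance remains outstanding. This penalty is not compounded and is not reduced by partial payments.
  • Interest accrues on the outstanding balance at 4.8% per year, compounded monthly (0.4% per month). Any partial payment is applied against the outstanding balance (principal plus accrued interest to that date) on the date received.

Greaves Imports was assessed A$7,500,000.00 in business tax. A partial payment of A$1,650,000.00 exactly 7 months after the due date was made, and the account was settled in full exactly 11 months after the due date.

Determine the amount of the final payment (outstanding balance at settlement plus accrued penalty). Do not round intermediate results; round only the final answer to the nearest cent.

Balance at month 7: A$7,500,000.0000 × (1 + 0.004)^7 = A$7,712,536.8674…
After A$1,650,000.00 payment: A$7,712,536.8674… − A$1,650,000.00 = A$6,062,536.8674…
Balance at month 11: A$6,062,536.8674… × (1 + 0.004)^4 = A$6,160,121.0143…
Penalty: 11 × 2% × A$7,500,000.00 = A$1,650,000.00
Final settlement = outstanding balance + penalty = A$6,160,121.0143… + A$1,650,000.00 = A$7,810,121.01

A$7,810,121.01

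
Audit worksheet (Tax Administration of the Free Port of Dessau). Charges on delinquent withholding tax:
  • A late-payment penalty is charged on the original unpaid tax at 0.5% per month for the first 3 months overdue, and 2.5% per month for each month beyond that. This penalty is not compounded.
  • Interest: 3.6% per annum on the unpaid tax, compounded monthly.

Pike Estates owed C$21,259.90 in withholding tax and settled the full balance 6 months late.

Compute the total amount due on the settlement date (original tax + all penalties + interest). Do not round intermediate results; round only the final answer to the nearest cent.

Penalty, months 1–3: 3 × 0.5% × C$21,259.90 = C$318.90…
Penalty, months 4–6: 3 × 2.5% × C$21,259.90 = C$1,594.49…
Interest (3.6%/yr ÷ 12 = 0.3%/month): C$21,259.90 × ((1 + 0.003)^6 − 1) = C$385.5598…
Total = C$21,259.90 + C$1,913.3910 + C$385.5598… = C$23,558.85

C$23,558.85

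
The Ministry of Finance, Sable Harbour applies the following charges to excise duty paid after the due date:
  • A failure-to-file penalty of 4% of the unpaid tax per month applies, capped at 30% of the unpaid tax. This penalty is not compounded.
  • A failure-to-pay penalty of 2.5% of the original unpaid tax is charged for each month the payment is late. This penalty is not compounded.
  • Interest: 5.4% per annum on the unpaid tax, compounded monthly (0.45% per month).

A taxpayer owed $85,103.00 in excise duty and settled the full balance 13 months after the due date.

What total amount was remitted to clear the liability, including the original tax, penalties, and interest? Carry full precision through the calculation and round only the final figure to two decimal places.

Failure-to-file: 13 × 4% × $85,103.00 = $44,253.56, capped at 30% × $85,103.00 = $25,530.90
Failure-to-pay penalty = 2.5% × $85,103.00 × 13 mo = $27,658.48…
Interest: $85,103.00 × ((1 + 0.0045)^13 − 1) = $85,103.00 × 0.0601059… = $5,115.1888…
Total = $85,103.00 + $53,189.3750 + $5,115.1888… = $143,407.56

$143,407.56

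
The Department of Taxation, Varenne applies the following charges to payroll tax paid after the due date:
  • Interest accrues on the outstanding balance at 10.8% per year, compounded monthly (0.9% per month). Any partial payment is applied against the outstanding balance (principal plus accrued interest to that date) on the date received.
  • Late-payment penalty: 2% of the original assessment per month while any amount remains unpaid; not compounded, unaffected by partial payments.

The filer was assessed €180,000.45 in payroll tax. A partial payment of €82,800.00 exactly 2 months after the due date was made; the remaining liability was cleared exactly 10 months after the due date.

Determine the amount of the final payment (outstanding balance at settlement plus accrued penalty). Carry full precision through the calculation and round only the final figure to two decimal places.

Balance at month 2: €180,000.4500 × (1 + 0.009)^2 = €183,255.0381…
After €82,800.00 payment: €183,255.0381… − €82,800.00 = €100,455.0381…
Balance at month 10: €100,455.0381… × (1 + 0.009)^8 = €107,919.7804…
Penalty: 10 × 2% × €180,000.45 = €36,000.09
Final settlement = outstanding balance + penalty = €107,919.7804… + €36,000.09 = €143,919.87

€143,919.87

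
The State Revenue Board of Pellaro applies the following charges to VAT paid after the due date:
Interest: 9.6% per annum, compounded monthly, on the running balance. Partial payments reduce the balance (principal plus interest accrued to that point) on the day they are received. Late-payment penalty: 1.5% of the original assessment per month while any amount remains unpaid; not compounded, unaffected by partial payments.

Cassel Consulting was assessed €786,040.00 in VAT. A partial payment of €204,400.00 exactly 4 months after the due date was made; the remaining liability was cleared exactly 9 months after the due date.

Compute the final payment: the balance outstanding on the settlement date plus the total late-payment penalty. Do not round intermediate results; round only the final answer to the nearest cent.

Monthly rate = 9.6% ÷ 12 = 0.8%
Balance at month 4: €786,040.0000 × (1 + 0.008)^4 = €811,496.7324…
After €204,400.00 payment: €811,496.7324… − €204,400.00 = €607,096.7324…
Balance at month 9: €607,096.7324… × (1 + 0.008)^5 = €631,772.2644…
Penalty: 9 × 1.5% × €786,040.00 = €106,115.40
Final settlement = outstanding balance + penalty = €631,772.2644… + €106,115.40 = €737,887.66

€737,887.66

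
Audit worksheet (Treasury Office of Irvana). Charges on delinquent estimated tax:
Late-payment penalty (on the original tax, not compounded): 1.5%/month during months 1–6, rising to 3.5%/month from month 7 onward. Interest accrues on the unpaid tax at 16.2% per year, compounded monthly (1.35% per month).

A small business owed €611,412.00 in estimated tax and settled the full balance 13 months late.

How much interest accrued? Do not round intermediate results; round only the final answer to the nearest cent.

€116,439.44

Interest: €611,412.00 × ((1 + 0.0135)^13 − 1) = €611,412.00 × 0.1904435… = €116,439.4435…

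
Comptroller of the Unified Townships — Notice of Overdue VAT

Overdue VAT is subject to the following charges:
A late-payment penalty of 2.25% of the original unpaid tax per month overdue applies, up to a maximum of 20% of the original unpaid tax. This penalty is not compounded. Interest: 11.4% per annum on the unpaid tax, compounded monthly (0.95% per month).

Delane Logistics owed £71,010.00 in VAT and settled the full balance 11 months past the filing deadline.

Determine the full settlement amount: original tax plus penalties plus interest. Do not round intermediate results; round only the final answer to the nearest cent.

Penalty (uncapped): 11 × 2.25% × £71,010.00 = £17,574.98…; cap = 20% × £71,010.00 = £14,202.00 → penalty = £14,202.00
Interest: £71,010.00 × ((1 + 0.0095)^11 − 1) = £71,010.00 × 0.1096079… = £7,783.2599…
Total = £71,010.00 + £14,202.0000 + £7,783.2599… = £92,995.26

£92,995.26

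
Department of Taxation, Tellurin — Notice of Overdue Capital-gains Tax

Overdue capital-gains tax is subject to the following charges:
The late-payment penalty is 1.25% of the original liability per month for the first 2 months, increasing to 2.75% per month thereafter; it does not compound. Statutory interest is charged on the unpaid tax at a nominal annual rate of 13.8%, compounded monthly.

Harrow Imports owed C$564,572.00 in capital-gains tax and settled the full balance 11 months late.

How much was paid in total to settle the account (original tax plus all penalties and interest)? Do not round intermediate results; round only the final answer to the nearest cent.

Penalty, months 1–2: 2 × 1.25% × C$564,572.00 = C$14,114.30
Penalty, months 3–11: 9 × 2.75% × C$564,572.00 = C$139,731.57
Interest (13.8%/yr ÷ 12 = 1.15%/month): C$564,572.00 × ((1 + 0.0115)^11 − 1) = C$75,669.9014…
Total = C$564,572.00 + C$153,845.8700 + C$75,669.9014… = C$794,087.77

C$794,087.77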